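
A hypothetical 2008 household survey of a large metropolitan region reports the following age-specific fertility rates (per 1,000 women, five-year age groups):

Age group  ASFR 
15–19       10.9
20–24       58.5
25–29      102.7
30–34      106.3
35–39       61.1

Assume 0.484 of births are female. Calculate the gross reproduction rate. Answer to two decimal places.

Proportion female at birth = 0.484.
Sum of ASFRs = 10.9 + 58.5 + 102.7 + 106.3 + 61.1 = 339.5
TFR = 5 × 339.5 / 1000 = 1.6975
GRR = 0.484 × 1.6975 = 0.82159

0.82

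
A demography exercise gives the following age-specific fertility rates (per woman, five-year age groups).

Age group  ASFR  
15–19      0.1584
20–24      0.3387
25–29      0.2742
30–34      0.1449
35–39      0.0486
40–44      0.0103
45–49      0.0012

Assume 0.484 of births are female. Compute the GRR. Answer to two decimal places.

2.36

Proportion female at birth = 0.484.
Sum of ASFRs = 0.1584 + 0.3387 + 0.2742 + 0.1449 + 0.0486 + 0.0103 + 0.0012 = 0.9763
TFR = 5 × 0.9763 = 4.8815
GRR = 0.484 × 4.8815 = 2.36265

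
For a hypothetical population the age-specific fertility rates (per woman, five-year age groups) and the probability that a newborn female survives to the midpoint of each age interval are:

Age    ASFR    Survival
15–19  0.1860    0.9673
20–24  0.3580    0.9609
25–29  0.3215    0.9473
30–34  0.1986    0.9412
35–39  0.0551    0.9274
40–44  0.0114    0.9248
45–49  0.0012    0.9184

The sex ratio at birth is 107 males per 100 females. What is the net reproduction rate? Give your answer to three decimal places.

Proportion female at birth = 100 / (100 + 107) = 0.48309.
Weighting each age-specific rate by interval width and survival:
  15–19: 5 × 0.1860 × 0.9673 = 0.89959
  20–24: 5 × 0.3580 × 0.9609 = 1.72001
  25–29: 5 × 0.3215 × 0.9473 = 1.52278
  30–34: 5 × 0.1986 × 0.9412 = 0.93461
  35–39: 5 × 0.0551 × 0.9274 = 0.25550
  40–44: 5 × 0.0114 × 0.9248 = 0.05271
  45–49: 5 × 0.0012 × 0.9184 = 0.00551
Sum = 5.39071
NRR = 0.48309 × 5.39071 = 2.60420
NRR > 1, so each generation more than replaces itself.

2.604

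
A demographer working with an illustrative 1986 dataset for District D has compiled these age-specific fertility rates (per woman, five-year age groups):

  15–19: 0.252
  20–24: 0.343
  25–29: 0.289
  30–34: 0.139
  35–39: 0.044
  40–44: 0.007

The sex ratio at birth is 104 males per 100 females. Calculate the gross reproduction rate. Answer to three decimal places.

2.632

Proportion female at birth = 100 / (100 + 104) = 0.49020.
Sum of ASFRs = 0.252 + 0.343 + 0.289 + 0.139 + 0.044 + 0.007 = 1.074
TFR = 5 × 1.074 = 5.37
GRR = 0.49020 × 5.37 = 2.63237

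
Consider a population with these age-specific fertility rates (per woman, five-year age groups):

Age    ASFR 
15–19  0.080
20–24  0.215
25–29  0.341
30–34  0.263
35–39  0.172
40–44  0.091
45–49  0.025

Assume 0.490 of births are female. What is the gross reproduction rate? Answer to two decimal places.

Proportion female at birth = 0.490.
Sum of ASFRs = 0.080 + 0.215 + 0.341 + 0.263 + 0.172 + 0.091 + 0.025 = 1.187
TFR = 5 × 1.187 = 5.935
GRR = 0.490 × 5.935 = 2.90815

2.91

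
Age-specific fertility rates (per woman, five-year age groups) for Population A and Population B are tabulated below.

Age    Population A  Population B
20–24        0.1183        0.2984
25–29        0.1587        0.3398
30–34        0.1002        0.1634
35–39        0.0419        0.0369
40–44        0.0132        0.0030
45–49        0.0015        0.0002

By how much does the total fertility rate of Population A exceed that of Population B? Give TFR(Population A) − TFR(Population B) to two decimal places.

Population A:
  Sum of ASFRs = 0.1183 + 0.1587 + 0.1002 + 0.0419 + 0.0132 + 0.0015 = 0.4338
  TFR = 5 × 0.4338 = 2.169
Population B:
  Sum of ASFRs = 0.2984 + 0.3398 + 0.1634 + 0.0369 + 0.0030 + 0.0002 = 0.8417
  TFR = 5 × 0.8417 = 4.2085
Difference = 2.169 − 4.2085 = -2.0395

-2.04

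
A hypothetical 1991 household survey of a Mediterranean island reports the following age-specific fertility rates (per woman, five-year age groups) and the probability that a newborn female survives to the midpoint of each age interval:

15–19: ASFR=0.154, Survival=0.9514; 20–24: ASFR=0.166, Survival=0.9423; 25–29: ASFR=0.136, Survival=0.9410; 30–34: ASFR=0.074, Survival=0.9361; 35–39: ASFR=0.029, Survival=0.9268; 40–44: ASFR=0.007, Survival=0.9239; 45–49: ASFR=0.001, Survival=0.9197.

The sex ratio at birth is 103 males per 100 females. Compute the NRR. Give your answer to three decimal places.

1.316

Proportion female at birth = 100 / (100 + 103) = 0.49261.
Each age group contributes 5 × ASFR × survival:
  15–19: 5 × 0.154 × 0.9514 = 0.73258
  20–24: 5 × 0.166 × 0.9423 = 0.78211
  25–29: 5 × 0.136 × 0.9410 = 0.63988
  30–34: 5 × 0.074 × 0.9361 = 0.34636
  35–39: 5 × 0.029 × 0.9268 = 0.13439
  40–44: 5 × 0.007 × 0.9239 = 0.03234
  45–49: 5 × 0.001 × 0.9197 = 0.00460
Sum = 2.67226
NRR = 0.49261 × 2.67226 = 1.31638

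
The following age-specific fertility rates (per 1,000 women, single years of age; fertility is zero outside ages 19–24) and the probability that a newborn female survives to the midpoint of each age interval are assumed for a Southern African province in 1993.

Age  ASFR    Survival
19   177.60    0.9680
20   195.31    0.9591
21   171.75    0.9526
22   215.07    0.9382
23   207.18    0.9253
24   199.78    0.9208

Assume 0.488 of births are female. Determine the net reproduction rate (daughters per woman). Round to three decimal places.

Proportion female at birth = 0.488.
Weighting each age-specific rate by interval width and survival:
  19: 1 × 177.60/1000 × 0.9680 = 0.17192
  20: 1 × 195.31/1000 × 0.9591 = 0.18732
  21: 1 × 171.75/1000 × 0.9526 = 0.16361
  22: 1 × 215.07/1000 × 0.9382 = 0.20178
  23: 1 × 207.18/1000 × 0.9253 = 0.19170
  24: 1 × 199.78/1000 × 0.9208 = 0.18396
Sum = 1.10029
NRR = 0.488 × 1.10029 = 0.53694
With NRR below 1 the population is below replacement fertility.

0.537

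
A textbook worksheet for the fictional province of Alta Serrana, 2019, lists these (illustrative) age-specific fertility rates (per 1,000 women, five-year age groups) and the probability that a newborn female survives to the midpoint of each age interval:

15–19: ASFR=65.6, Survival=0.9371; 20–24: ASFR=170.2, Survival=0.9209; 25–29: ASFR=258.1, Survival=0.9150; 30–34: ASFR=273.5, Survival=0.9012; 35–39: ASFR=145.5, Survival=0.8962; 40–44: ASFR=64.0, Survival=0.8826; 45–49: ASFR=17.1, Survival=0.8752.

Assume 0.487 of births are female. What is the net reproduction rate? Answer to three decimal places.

Proportion female at birth = 0.487.
Weighting each age-specific rate by interval width and survival:
  15–19: 5 × 65.6/1000 × 0.9371 = 0.30737
  20–24: 5 × 170.2/1000 × 0.9209 = 0.78369
  25–29: 5 × 258.1/1000 × 0.9150 = 1.18081
  30–34: 5 × 273.5/1000 × 0.9012 = 1.23239
  35–39: 5 × 145.5/1000 × 0.8962 = 0.65199
  40–44: 5 × 64.0/1000 × 0.8826 = 0.28243
  45–49: 5 × 17.1/1000 × 0.8752 = 0.07483
Sum = 4.51351
NRR = 0.487 × 4.51351 = 2.19808

2.198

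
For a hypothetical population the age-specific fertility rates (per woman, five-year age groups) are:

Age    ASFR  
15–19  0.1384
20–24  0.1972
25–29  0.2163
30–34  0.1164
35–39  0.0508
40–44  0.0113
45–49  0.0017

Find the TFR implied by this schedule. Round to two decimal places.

3.66

Sum of ASFRs = 0.1384 + 0.1972 + 0.2163 + 0.1164 + 0.0508 + 0.0113 + 0.0017 = 0.7321
TFR = 5 × 0.7321 = 3.6605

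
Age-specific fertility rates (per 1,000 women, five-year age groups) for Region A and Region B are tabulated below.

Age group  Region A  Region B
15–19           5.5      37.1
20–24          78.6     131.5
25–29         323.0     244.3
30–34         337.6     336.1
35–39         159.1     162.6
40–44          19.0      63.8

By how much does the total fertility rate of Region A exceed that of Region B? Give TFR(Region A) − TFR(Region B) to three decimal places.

Region A:
  Sum of ASFRs = 5.5 + 78.6 + 323.0 + 337.6 + 159.1 + 19.0 = 922.8
  TFR = 5 × 922.8 / 1000 = 4.614
Region B:
  Sum of ASFRs = 37.1 + 131.5 + 244.3 + 336.1 + 162.6 + 63.8 = 975.4
  TFR = 5 × 975.4 / 1000 = 4.877
Difference = 4.614 − 4.877 = -0.263

-0.263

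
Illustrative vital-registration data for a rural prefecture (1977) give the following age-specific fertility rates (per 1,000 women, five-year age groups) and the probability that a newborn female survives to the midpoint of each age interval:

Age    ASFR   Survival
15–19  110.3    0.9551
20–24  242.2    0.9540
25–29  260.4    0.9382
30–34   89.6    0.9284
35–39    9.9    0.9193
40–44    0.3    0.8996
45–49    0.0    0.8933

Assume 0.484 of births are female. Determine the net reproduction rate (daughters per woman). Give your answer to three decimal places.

1.629

Proportion female at birth = 0.484.
Per-age-group product (5 × ASFR × survival probability):
  15–19: 5 × 110.3/1000 × 0.9551 = 0.52674
  20–24: 5 × 242.2/1000 × 0.9540 = 1.15529
  25–29: 5 × 260.4/1000 × 0.9382 = 1.22154
  30–34: 5 × 89.6/1000 × 0.9284 = 0.41592
  35–39: 5 × 9.9/1000 × 0.9193 = 0.04551
  40–44: 5 × 0.3/1000 × 0.8996 = 0.00135
  45–49: 5 × 0.0/1000 × 0.8933 = 0.00000
Sum = 3.36635
NRR = 0.484 × 3.36635 = 1.62931
With NRR above 1 the population is above replacement fertility.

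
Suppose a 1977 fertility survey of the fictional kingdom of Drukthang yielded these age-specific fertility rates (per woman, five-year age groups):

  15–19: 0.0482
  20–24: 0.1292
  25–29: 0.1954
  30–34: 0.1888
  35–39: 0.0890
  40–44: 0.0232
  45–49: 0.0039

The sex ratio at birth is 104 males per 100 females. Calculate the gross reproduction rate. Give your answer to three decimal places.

1.661

Proportion female at birth = 100 / (100 + 104) = 0.49020.
Sum of ASFRs = 0.0482 + 0.1292 + 0.1954 + 0.1888 + 0.0890 + 0.0232 + 0.0039 = 0.6777
TFR = 5 × 0.6777 = 3.3885
GRR = 0.49020 × 3.3885 = 1.66104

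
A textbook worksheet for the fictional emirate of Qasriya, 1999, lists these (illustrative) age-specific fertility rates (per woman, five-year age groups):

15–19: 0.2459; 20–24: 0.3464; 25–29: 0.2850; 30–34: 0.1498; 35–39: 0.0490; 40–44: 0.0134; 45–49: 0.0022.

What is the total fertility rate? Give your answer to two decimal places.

Sum of ASFRs = 0.2459 + 0.3464 + 0.2850 + 0.1498 + 0.0490 + 0.0134 + 0.0022 = 1.0917
TFR = 5 × 1.0917 = 5.4585

5.46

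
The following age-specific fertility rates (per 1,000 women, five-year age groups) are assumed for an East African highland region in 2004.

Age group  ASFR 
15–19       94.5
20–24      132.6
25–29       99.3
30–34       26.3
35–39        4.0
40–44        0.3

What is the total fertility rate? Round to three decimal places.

Sum of ASFRs = 94.5 + 132.6 + 99.3 + 26.3 + 4.0 + 0.3 = 357.0
TFR = 5 × 357.0 / 1000 = 1.785

1.785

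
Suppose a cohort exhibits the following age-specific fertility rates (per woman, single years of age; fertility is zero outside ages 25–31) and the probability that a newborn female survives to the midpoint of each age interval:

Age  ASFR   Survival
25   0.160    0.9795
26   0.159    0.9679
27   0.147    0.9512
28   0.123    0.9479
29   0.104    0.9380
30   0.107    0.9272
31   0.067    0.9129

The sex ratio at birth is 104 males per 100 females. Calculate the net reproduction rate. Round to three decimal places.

0.404

Proportion female at birth = 100 / (100 + 104) = 0.49020.
Each age group contributes 1 × ASFR × survival:
  25: 1 × 0.160 × 0.9795 = 0.15672
  26: 1 × 0.159 × 0.9679 = 0.15390
  27: 1 × 0.147 × 0.9512 = 0.13983
  28: 1 × 0.123 × 0.9479 = 0.11659
  29: 1 × 0.104 × 0.9380 = 0.09755
  30: 1 × 0.107 × 0.9272 = 0.09921
  31: 1 × 0.067 × 0.9129 = 0.06116
Sum = 0.82496
NRR = 0.49020 × 0.82496 = 0.40440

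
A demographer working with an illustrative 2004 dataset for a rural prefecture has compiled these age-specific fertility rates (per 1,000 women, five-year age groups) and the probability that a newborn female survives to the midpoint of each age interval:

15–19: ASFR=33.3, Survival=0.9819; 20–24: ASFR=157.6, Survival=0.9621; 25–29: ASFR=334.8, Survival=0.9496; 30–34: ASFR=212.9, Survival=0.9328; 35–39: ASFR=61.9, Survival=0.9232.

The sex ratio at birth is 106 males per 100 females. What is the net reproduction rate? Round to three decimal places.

1.840

Proportion female at birth = 100 / (100 + 106) = 0.48544.
Each age group contributes 5 × ASFR × survival:
  15–19: 5 × 33.3/1000 × 0.9819 = 0.16349
  20–24: 5 × 157.6/1000 × 0.9621 = 0.75813
  25–29: 5 × 334.8/1000 × 0.9496 = 1.58963
  30–34: 5 × 212.9/1000 × 0.9328 = 0.99297
  35–39: 5 × 61.9/1000 × 0.9232 = 0.28573
Sum = 3.78995
NRR = 0.48544 × 3.78995 = 1.83979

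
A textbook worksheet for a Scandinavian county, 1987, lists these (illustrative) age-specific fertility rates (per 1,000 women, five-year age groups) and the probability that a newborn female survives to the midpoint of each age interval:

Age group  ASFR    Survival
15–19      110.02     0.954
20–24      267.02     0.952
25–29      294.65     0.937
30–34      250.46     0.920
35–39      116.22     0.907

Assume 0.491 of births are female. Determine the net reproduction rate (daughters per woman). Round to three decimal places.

2.384

Proportion female at birth = 0.491.
Each age group contributes 5 × ASFR × survival:
  15–19: 5 × 110.02/1000 × 0.954 = 0.52480
  20–24: 5 × 267.02/1000 × 0.952 = 1.27102
  25–29: 5 × 294.65/1000 × 0.937 = 1.38044
  30–34: 5 × 250.46/1000 × 0.920 = 1.15212
  35–39: 5 × 116.22/1000 × 0.907 = 0.52706
Sum = 4.85544
NRR = 0.491 × 4.85544 = 2.38402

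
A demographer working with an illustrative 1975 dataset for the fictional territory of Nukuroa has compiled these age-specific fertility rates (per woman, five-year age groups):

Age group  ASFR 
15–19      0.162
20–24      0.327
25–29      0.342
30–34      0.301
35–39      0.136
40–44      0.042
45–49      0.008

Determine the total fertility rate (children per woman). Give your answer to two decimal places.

Sum of ASFRs = 0.162 + 0.327 + 0.342 + 0.301 + 0.136 + 0.042 + 0.008 = 1.318
TFR = 5 × 1.318 = 6.59

6.59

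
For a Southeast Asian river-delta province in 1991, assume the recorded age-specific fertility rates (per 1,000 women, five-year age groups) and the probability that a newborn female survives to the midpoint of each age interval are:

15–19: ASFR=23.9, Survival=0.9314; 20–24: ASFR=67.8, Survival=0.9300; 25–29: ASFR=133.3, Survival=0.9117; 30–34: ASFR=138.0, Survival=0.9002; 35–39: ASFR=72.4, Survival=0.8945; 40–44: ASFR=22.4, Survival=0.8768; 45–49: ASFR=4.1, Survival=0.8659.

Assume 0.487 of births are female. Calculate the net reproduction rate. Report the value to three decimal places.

Proportion female at birth = 0.487.
Per-age-group product (5 × ASFR × survival probability):
  15–19: 5 × 23.9/1000 × 0.9314 = 0.11130
  20–24: 5 × 67.8/1000 × 0.9300 = 0.31527
  25–29: 5 × 133.3/1000 × 0.9117 = 0.60765
  30–34: 5 × 138.0/1000 × 0.9002 = 0.62114
  35–39: 5 × 72.4/1000 × 0.8945 = 0.32381
  40–44: 5 × 22.4/1000 × 0.8768 = 0.09820
  45–49: 5 × 4.1/1000 × 0.8659 = 0.01775
Sum = 2.09512
NRR = 0.487 × 2.09512 = 1.02032
NRR > 1, so each generation more than replaces itself.

1.020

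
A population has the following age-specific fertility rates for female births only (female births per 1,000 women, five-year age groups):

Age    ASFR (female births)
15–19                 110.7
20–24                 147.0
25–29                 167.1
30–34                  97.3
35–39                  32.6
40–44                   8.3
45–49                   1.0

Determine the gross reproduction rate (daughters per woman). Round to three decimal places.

2.820

Sum of female ASFRs = 110.7 + 147.0 + 167.1 + 97.3 + 32.6 + 8.3 + 1.0 = 564.0
GRR = 5 × 564.0 / 1000 = 2.82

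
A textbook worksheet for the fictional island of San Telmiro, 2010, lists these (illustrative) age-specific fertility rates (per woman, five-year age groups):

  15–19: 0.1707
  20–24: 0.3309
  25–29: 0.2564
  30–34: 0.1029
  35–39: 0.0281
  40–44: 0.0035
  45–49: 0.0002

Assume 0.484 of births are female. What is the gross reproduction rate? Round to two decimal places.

Proportion female at birth = 0.484.
Sum of ASFRs = 0.1707 + 0.3309 + 0.2564 + 0.1029 + 0.0281 + 0.0035 + 0.0002 = 0.8927
TFR = 5 × 0.8927 = 4.4635
GRR = 0.484 × 4.4635 = 2.16033

2.16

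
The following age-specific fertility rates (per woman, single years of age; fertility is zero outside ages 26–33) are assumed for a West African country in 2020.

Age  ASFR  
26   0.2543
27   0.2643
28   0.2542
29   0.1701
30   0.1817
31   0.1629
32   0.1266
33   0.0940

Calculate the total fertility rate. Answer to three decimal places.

Sum of ASFRs = 0.2543 + 0.2643 + 0.2542 + 0.1701 + 0.1817 + 0.1629 + 0.1266 + 0.0940 = 1.5081
TFR = 1.5081

1.508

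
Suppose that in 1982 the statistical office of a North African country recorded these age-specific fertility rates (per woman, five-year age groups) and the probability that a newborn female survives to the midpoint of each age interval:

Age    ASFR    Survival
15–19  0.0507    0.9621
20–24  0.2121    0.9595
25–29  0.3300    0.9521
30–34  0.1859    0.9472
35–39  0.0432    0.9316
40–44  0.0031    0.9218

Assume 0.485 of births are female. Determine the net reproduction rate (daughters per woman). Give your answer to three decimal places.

1.905

Proportion female at birth = 0.485.
Weighting each age-specific rate by interval width and survival:
  15–19: 5 × 0.0507 × 0.9621 = 0.24389
  20–24: 5 × 0.2121 × 0.9595 = 1.01755
  25–29: 5 × 0.3300 × 0.9521 = 1.57097
  30–34: 5 × 0.1859 × 0.9472 = 0.88042
  35–39: 5 × 0.0432 × 0.9316 = 0.20123
  40–44: 5 × 0.0031 × 0.9218 = 0.01429
Sum = 3.92835
NRR = 0.485 × 3.92835 = 1.90525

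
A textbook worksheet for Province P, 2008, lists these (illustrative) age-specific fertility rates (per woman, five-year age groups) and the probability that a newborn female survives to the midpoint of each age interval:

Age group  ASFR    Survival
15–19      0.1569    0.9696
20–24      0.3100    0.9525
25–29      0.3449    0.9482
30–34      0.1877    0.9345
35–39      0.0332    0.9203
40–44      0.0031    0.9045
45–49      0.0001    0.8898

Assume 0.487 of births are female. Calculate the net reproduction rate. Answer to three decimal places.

Proportion female at birth = 0.487.
Survival-weighted fertility by age (5·fₓ·Sₓ):
  15–19: 5 × 0.1569 × 0.9696 = 0.76065
  20–24: 5 × 0.3100 × 0.9525 = 1.47638
  25–29: 5 × 0.3449 × 0.9482 = 1.63517
  30–34: 5 × 0.1877 × 0.9345 = 0.87703
  35–39: 5 × 0.0332 × 0.9203 = 0.15277
  40–44: 5 × 0.0031 × 0.9045 = 0.01402
  45–49: 5 × 0.0001 × 0.8898 = 0.00044
Sum = 4.91646
NRR = 0.487 × 4.91646 = 2.39432

2.394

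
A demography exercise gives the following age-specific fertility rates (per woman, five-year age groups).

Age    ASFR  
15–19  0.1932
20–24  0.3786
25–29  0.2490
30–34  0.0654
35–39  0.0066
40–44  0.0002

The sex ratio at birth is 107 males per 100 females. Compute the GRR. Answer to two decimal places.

Proportion female at birth = 100 / (100 + 107) = 0.48309.
Sum of ASFRs = 0.1932 + 0.3786 + 0.2490 + 0.0654 + 0.0066 + 0.0002 = 0.8930
TFR = 5 × 0.8930 = 4.465
GRR = 0.48309 × 4.465 = 2.15700

2.16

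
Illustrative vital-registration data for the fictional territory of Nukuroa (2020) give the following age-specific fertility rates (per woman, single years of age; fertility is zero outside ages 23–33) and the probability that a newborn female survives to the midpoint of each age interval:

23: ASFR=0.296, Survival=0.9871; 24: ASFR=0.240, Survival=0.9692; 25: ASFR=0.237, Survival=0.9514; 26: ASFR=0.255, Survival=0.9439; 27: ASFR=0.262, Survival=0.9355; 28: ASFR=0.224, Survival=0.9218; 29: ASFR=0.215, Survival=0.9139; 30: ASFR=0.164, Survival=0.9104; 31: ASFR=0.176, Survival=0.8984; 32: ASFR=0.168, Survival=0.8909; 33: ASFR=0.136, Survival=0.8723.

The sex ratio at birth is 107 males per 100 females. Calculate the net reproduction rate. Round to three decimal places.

1.070

Proportion female at birth = 100 / (100 + 107) = 0.48309.
Each age group contributes 1 × ASFR × survival:
  23: 1 × 0.296 × 0.9871 = 0.29218
  24: 1 × 0.240 × 0.9692 = 0.23261
  25: 1 × 0.237 × 0.9514 = 0.22548
  26: 1 × 0.255 × 0.9439 = 0.24069
  27: 1 × 0.262 × 0.9355 = 0.24510
  28: 1 × 0.224 × 0.9218 = 0.20648
  29: 1 × 0.215 × 0.9139 = 0.19649
  30: 1 × 0.164 × 0.9104 = 0.14931
  31: 1 × 0.176 × 0.8984 = 0.15812
  32: 1 × 0.168 × 0.8909 = 0.14967
  33: 1 × 0.136 × 0.8723 = 0.11863
Sum = 2.21476
NRR = 0.48309 × 2.21476 = 1.06993
NRR > 1, so each generation more than replaces itself.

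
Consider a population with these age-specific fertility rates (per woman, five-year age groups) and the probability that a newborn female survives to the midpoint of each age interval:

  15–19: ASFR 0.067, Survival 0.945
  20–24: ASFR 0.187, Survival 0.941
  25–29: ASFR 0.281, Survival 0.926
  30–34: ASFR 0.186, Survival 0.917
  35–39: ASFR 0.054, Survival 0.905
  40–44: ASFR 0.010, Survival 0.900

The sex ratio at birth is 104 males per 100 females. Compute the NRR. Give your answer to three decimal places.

1.784

Proportion female at birth = 100 / (100 + 104) = 0.49020.
Weighting each age-specific rate by interval width and survival:
  15–19: 5 × 0.067 × 0.945 = 0.31658
  20–24: 5 × 0.187 × 0.941 = 0.87984
  25–29: 5 × 0.281 × 0.926 = 1.30103
  30–34: 5 × 0.186 × 0.917 = 0.85281
  35–39: 5 × 0.054 × 0.905 = 0.24435
  40–44: 5 × 0.010 × 0.900 = 0.04500
Sum = 3.63961
NRR = 0.49020 × 3.63961 = 1.78414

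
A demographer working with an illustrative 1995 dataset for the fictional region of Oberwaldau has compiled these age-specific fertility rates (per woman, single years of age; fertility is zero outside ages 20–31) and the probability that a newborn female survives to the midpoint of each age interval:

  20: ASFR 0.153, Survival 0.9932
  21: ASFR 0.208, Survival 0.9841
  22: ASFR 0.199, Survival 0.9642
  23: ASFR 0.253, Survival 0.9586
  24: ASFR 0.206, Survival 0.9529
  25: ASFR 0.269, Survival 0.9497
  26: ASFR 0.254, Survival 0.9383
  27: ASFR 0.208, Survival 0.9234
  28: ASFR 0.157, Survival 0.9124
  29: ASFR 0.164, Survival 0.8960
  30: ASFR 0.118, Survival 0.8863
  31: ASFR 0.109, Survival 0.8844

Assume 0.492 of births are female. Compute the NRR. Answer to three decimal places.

Proportion female at birth = 0.492.
Per-age-group product (1 × ASFR × survival probability):
  20: 1 × 0.153 × 0.9932 = 0.15196
  21: 1 × 0.208 × 0.9841 = 0.20469
  22: 1 × 0.199 × 0.9642 = 0.19188
  23: 1 × 0.253 × 0.9586 = 0.24253
  24: 1 × 0.206 × 0.9529 = 0.19630
  25: 1 × 0.269 × 0.9497 = 0.25547
  26: 1 × 0.254 × 0.9383 = 0.23833
  27: 1 × 0.208 × 0.9234 = 0.19207
  28: 1 × 0.157 × 0.9124 = 0.14325
  29: 1 × 0.164 × 0.8960 = 0.14694
  30: 1 × 0.118 × 0.8863 = 0.10458
  31: 1 × 0.109 × 0.8844 = 0.09640
Sum = 2.16440
NRR = 0.492 × 2.16440 = 1.06488

1.065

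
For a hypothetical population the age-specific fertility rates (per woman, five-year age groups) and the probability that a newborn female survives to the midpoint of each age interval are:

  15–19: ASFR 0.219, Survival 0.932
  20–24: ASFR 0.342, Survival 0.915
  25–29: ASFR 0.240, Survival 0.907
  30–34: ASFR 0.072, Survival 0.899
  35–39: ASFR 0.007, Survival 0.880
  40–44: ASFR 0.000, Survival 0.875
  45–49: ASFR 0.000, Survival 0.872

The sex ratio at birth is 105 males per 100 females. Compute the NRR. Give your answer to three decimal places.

1.965

Proportion female at birth = 100 / (100 + 105) = 0.48780.
Survival-weighted fertility by age (5·fₓ·Sₓ):
  15–19: 5 × 0.219 × 0.932 = 1.02054
  20–24: 5 × 0.342 × 0.915 = 1.56465
  25–29: 5 × 0.240 × 0.907 = 1.08840
  30–34: 5 × 0.072 × 0.899 = 0.32364
  35–39: 5 × 0.007 × 0.880 = 0.03080
  40–44: 5 × 0.000 × 0.875 = 0.00000
  45–49: 5 × 0.000 × 0.872 = 0.00000
Sum = 4.02803
NRR = 0.48780 × 4.02803 = 1.96487
With NRR above 1 the population is above replacement fertility.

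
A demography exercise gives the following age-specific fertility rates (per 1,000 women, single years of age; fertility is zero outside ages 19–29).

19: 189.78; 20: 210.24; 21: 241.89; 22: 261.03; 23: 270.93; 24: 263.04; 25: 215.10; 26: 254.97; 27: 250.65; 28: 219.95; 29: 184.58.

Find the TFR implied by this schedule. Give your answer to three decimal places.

2.562

Sum of ASFRs = 189.78 + 210.24 + 241.89 + 261.03 + 270.93 + 263.04 + 215.10 + 254.97 + 250.65 + 219.95 + 184.58 = 2562.16
TFR = 2562.16 / 1000 = 2.56216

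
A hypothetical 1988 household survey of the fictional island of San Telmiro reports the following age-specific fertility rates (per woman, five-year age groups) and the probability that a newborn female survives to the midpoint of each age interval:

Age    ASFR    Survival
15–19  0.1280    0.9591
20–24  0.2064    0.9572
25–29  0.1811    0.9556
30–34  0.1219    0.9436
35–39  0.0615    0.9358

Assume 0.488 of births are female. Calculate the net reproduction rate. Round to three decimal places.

1.625

Proportion female at birth = 0.488.
Per-age-group product (5 × ASFR × survival probability):
  15–19: 5 × 0.1280 × 0.9591 = 0.61382
  20–24: 5 × 0.2064 × 0.9572 = 0.98783
  25–29: 5 × 0.1811 × 0.9556 = 0.86530
  30–34: 5 × 0.1219 × 0.9436 = 0.57512
  35–39: 5 × 0.0615 × 0.9358 = 0.28776
Sum = 3.32983
NRR = 0.488 × 3.32983 = 1.62496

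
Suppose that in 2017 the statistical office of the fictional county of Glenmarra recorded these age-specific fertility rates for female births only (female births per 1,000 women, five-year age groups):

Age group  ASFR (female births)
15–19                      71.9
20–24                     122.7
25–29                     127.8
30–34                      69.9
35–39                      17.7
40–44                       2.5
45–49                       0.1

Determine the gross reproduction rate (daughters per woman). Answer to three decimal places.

2.063

Sum of female ASFRs = 71.9 + 122.7 + 127.8 + 69.9 + 17.7 + 2.5 + 0.1 = 412.6
GRR = 5 × 412.6 / 1000 = 2.063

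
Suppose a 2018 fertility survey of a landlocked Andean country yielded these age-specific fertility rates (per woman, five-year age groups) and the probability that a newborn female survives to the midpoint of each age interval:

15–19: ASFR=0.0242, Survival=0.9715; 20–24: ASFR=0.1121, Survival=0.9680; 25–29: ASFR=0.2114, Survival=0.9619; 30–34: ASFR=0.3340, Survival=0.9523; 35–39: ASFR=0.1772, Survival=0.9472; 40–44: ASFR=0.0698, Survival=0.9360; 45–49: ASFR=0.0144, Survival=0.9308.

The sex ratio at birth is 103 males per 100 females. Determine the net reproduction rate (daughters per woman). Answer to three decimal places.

2.217

Proportion female at birth = 100 / (100 + 103) = 0.49261.
Per-age-group product (5 × ASFR × survival probability):
  15–19: 5 × 0.0242 × 0.9715 = 0.11755
  20–24: 5 × 0.1121 × 0.9680 = 0.54256
  25–29: 5 × 0.2114 × 0.9619 = 1.01673
  30–34: 5 × 0.3340 × 0.9523 = 1.59034
  35–39: 5 × 0.1772 × 0.9472 = 0.83922
  40–44: 5 × 0.0698 × 0.9360 = 0.32666
  45–49: 5 × 0.0144 × 0.9308 = 0.06702
Sum = 4.50008
NRR = 0.49261 × 4.50008 = 2.21678
An NRR exceeding 1 indicates intrinsic growth under these rates.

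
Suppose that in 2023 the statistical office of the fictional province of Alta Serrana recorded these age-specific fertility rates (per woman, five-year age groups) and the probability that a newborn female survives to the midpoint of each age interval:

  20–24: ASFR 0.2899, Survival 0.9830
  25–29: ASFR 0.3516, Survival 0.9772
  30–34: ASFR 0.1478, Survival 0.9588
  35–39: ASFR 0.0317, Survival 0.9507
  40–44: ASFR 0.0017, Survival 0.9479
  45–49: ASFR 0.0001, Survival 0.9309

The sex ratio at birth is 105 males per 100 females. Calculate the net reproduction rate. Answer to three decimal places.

1.956

Proportion female at birth = 100 / (100 + 105) = 0.48780.
Per-age-group product (5 × ASFR × survival probability):
  20–24: 5 × 0.2899 × 0.9830 = 1.42486
  25–29: 5 × 0.3516 × 0.9772 = 1.71792
  30–34: 5 × 0.1478 × 0.9588 = 0.70855
  35–39: 5 × 0.0317 × 0.9507 = 0.15069
  40–44: 5 × 0.0017 × 0.9479 = 0.00806
  45–49: 5 × 0.0001 × 0.9309 = 0.00047
Sum = 4.01055
NRR = 0.48780 × 4.01055 = 1.95635
With NRR above 1 the population is above replacement fertility.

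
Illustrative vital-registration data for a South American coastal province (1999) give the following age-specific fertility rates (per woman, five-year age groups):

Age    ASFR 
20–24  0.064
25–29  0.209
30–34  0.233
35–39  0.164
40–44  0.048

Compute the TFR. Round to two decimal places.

Sum of ASFRs = 0.064 + 0.209 + 0.233 + 0.164 + 0.048 = 0.718
TFR = 5 × 0.718 = 3.59

3.59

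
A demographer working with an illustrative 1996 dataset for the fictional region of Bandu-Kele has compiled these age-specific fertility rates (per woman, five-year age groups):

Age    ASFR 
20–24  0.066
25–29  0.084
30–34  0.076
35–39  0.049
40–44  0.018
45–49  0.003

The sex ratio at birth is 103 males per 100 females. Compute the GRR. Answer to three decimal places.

Proportion female at birth = 100 / (100 + 103) = 0.49261.
Sum of ASFRs = 0.066 + 0.084 + 0.076 + 0.049 + 0.018 + 0.003 = 0.296
TFR = 5 × 0.296 = 1.48
GRR = 0.49261 × 1.48 = 0.72906

0.729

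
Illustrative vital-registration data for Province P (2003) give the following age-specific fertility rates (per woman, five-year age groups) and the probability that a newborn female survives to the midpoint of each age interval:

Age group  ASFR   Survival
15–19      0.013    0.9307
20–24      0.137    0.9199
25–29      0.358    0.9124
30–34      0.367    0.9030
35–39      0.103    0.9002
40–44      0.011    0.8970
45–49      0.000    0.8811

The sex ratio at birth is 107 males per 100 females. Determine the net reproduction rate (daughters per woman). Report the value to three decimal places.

2.171

Proportion female at birth = 100 / (100 + 107) = 0.48309.
Each age group contributes 5 × ASFR × survival:
  15–19: 5 × 0.013 × 0.9307 = 0.06050
  20–24: 5 × 0.137 × 0.9199 = 0.63013
  25–29: 5 × 0.358 × 0.9124 = 1.63320
  30–34: 5 × 0.367 × 0.9030 = 1.65701
  35–39: 5 × 0.103 × 0.9002 = 0.46360
  40–44: 5 × 0.011 × 0.8970 = 0.04934
  45–49: 5 × 0.000 × 0.8811 = 0.00000
Sum = 4.49378
NRR = 0.48309 × 4.49378 = 2.17090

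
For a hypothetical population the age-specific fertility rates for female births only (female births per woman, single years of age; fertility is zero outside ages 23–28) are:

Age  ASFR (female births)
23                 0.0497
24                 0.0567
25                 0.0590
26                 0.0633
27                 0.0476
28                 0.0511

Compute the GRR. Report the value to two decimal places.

0.33

Sum of female ASFRs = 0.0497 + 0.0567 + 0.0590 + 0.0633 + 0.0476 + 0.0511 = 0.3274
GRR = 0.3274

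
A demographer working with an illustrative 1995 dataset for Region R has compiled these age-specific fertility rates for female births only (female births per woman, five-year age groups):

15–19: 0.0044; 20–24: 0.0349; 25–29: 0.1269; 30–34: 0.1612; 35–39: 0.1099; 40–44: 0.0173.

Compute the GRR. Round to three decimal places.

2.273

Sum of female ASFRs = 0.0044 + 0.0349 + 0.1269 + 0.1612 + 0.1099 + 0.0173 = 0.4546
GRR = 5 × 0.4546 = 2.273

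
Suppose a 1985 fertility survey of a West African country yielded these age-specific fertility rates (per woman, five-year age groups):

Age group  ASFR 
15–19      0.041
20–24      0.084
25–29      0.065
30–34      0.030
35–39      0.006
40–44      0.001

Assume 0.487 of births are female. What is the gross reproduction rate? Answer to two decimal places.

Proportion female at birth = 0.487.
Sum of ASFRs = 0.041 + 0.084 + 0.065 + 0.030 + 0.006 + 0.001 = 0.227
TFR = 5 × 0.227 = 1.135
GRR = 0.487 × 1.135 = 0.55275

0.55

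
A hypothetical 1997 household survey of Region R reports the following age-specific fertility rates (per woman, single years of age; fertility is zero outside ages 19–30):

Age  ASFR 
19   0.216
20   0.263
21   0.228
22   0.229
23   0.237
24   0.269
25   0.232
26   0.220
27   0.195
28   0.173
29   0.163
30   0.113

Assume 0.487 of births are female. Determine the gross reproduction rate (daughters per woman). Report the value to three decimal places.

1.236

Proportion female at birth = 0.487.
Sum of ASFRs = 0.216 + 0.263 + 0.228 + 0.229 + 0.237 + 0.269 + 0.232 + 0.220 + 0.195 + 0.173 + 0.163 + 0.113 = 2.538
TFR = 2.538
GRR = 0.487 × 2.538 = 1.23601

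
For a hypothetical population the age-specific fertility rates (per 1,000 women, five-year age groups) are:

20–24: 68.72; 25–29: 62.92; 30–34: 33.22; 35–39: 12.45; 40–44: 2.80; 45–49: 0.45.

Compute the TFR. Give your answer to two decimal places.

Sum of ASFRs = 68.72 + 62.92 + 33.22 + 12.45 + 2.80 + 0.45 = 180.56
TFR = 5 × 180.56 / 1000 = 0.9028

0.90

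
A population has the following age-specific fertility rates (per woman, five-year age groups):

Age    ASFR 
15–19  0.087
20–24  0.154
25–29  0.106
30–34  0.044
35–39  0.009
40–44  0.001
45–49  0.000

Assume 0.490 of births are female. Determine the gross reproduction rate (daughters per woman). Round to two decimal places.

0.98

Proportion female at birth = 0.490.
Sum of ASFRs = 0.087 + 0.154 + 0.106 + 0.044 + 0.009 + 0.001 + 0.000 = 0.401
TFR = 5 × 0.401 = 2.005
GRR = 0.490 × 2.005 = 0.98245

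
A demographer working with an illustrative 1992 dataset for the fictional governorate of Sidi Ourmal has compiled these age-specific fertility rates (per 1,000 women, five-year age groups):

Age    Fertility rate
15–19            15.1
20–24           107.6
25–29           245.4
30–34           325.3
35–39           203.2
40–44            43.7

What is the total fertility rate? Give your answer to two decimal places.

4.70

Sum of ASFRs = 15.1 + 107.6 + 245.4 + 325.3 + 203.2 + 43.7 = 940.3
TFR = 5 × 940.3 / 1000 = 4.7015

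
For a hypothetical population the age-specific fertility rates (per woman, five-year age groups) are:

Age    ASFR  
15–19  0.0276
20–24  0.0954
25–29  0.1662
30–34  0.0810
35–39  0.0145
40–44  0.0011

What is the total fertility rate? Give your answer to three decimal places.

1.929

Sum of ASFRs = 0.0276 + 0.0954 + 0.1662 + 0.0810 + 0.0145 + 0.0011 = 0.3858
TFR = 5 × 0.3858 = 1.929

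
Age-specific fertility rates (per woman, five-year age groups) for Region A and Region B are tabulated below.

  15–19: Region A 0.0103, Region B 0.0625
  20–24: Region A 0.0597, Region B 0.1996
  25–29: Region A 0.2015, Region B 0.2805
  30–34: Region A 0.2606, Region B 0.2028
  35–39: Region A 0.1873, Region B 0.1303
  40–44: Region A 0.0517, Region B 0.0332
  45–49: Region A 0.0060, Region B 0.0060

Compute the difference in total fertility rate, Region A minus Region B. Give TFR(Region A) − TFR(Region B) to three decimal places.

-0.689

Region A:
  Sum of ASFRs = 0.0103 + 0.0597 + 0.2015 + 0.2606 + 0.1873 + 0.0517 + 0.0060 = 0.7771
  TFR = 5 × 0.7771 = 3.8855
Region B:
  Sum of ASFRs = 0.0625 + 0.1996 + 0.2805 + 0.2028 + 0.1303 + 0.0332 + 0.0060 = 0.9149
  TFR = 5 × 0.9149 = 4.5745
Difference = 3.8855 − 4.5745 = -0.689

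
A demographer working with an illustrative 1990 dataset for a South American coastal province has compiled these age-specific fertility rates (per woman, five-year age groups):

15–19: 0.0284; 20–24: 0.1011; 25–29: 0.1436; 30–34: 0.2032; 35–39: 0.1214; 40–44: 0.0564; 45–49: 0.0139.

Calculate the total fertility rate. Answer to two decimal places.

3.34

Sum of ASFRs = 0.0284 + 0.1011 + 0.1436 + 0.2032 + 0.1214 + 0.0564 + 0.0139 = 0.6680
TFR = 5 × 0.6680 = 3.34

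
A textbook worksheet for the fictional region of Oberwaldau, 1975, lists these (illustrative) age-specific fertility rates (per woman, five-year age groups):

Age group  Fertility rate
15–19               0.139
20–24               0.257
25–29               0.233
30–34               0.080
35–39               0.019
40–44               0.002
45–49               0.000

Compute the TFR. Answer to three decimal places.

Sum of ASFRs = 0.139 + 0.257 + 0.233 + 0.080 + 0.019 + 0.002 + 0.000 = 0.730
TFR = 5 × 0.730 = 3.65

3.650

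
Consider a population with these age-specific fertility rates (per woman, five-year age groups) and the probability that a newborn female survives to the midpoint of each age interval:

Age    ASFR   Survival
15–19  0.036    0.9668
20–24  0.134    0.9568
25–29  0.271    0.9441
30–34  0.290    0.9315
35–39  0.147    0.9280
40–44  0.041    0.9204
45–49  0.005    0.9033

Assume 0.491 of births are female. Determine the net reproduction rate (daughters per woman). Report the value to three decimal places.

Proportion female at birth = 0.491.
Per-age-group product (5 × ASFR × survival probability):
  15–19: 5 × 0.036 × 0.9668 = 0.17402
  20–24: 5 × 0.134 × 0.9568 = 0.64106
  25–29: 5 × 0.271 × 0.9441 = 1.27926
  30–34: 5 × 0.290 × 0.9315 = 1.35068
  35–39: 5 × 0.147 × 0.9280 = 0.68208
  40–44: 5 × 0.041 × 0.9204 = 0.18868
  45–49: 5 × 0.005 × 0.9033 = 0.02258
Sum = 4.33836
NRR = 0.491 × 4.33836 = 2.13013

2.130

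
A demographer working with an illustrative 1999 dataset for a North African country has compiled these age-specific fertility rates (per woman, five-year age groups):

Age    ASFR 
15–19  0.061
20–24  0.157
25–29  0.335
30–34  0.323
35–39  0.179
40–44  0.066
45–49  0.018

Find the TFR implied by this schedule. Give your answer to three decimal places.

Sum of ASFRs = 0.061 + 0.157 + 0.335 + 0.323 + 0.179 + 0.066 + 0.018 = 1.139
TFR = 5 × 1.139 = 5.695

5.695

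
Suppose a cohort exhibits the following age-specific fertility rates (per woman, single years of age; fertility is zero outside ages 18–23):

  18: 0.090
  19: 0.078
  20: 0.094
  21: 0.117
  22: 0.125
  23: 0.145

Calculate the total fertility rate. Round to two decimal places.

0.65

Sum of ASFRs = 0.090 + 0.078 + 0.094 + 0.117 + 0.125 + 0.145 = 0.649
TFR = 0.649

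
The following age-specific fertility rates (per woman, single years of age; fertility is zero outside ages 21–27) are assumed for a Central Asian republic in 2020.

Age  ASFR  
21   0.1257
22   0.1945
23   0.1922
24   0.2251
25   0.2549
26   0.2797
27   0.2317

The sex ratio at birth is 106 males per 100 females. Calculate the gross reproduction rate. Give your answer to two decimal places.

Proportion female at birth = 100 / (100 + 106) = 0.48544.
Sum of ASFRs = 0.1257 + 0.1945 + 0.1922 + 0.2251 + 0.2549 + 0.2797 + 0.2317 = 1.5038
TFR = 1.5038
GRR = 0.48544 × 1.5038 = 0.73000

0.73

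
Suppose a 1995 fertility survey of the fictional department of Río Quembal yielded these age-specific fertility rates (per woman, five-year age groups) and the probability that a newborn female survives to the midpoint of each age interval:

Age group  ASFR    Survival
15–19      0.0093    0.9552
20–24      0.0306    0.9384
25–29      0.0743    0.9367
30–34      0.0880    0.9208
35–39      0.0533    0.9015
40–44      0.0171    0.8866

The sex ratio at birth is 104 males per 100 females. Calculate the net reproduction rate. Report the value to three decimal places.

Proportion female at birth = 100 / (100 + 104) = 0.49020.
Per-age-group product (5 × ASFR × survival probability):
  15–19: 5 × 0.0093 × 0.9552 = 0.04442
  20–24: 5 × 0.0306 × 0.9384 = 0.14358
  25–29: 5 × 0.0743 × 0.9367 = 0.34798
  30–34: 5 × 0.0880 × 0.9208 = 0.40515
  35–39: 5 × 0.0533 × 0.9015 = 0.24025
  40–44: 5 × 0.0171 × 0.8866 = 0.07580
Sum = 1.25718
NRR = 0.49020 × 1.25718 = 0.61627

0.616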